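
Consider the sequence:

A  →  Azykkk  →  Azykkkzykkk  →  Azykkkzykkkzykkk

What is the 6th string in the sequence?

Azykkkzykkkzykkkzykkkzykkk

Every step adds zykkk to the end: s(k+1) = s(k)·zykkk.
From Azykkkzykkkzykkk, 2 further steps: Azykkkzykkkzykkk → Azykkkzykkkzykkkzykkk → (answer).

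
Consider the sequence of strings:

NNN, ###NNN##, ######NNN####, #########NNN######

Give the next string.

Every step adds ### to the front and ## to the end of the previous string.
Applying this once more to #########NNN######:

############NNN########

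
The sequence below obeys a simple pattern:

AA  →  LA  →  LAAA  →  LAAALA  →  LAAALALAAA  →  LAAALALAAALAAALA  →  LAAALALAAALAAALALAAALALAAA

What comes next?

LAAALALAAALAAALALAAALALAAALAAALALAAALAAALA

From term 3 onward, concatenate the last term with the second-to-last: LA·AA = LAAA, LAAA·LA = LAAALA, …
So term 8 is LAAALALAAALAAALALAAALALAAA·LAAALALAAALAAALA.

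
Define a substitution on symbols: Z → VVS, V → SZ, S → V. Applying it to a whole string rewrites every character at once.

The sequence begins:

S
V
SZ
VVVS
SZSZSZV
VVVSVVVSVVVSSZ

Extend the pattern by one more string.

Rewriting the 14 symbols of VVVSVVVSVVVSSZ one by one yields SZ SZ SZ V SZ SZ SZ V SZ SZ SZ V V VVS; concatenated:

SZSZSZVSZSZSZVSZSZSZVVVVS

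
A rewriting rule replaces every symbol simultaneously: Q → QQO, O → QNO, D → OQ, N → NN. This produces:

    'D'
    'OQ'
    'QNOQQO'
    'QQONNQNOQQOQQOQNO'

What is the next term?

QQOQQOQNONNNNQQONNQNOQQOQQOQNOQQOQQOQNOQQONNQNO

φ(QQONNQNOQQOQQOQNO) expands symbol-by-symbol to QQO QQO QNO NN NN QQO NN QNO QQO QQO QNO QQO QQO QNO QQO NN QNO; joining the 17 pieces gives the next term.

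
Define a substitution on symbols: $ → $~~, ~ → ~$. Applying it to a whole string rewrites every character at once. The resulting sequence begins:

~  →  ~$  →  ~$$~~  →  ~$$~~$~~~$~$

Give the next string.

~$$~~$~~~$~$$~~~$~$~$$~~~$$~~

Expanding ~$$~~$~~~$~$: ~→~$, $→$~~, $→$~~, ~→~$, ~→~$, $→$~~, ~→~$, ~→~$, ~→~$, $→$~~, ~→~$, $→$~~. Concatenated: ~$ $~~ $~~ ~$ ~$ $~~ ~$ ~$ ~$ $~~ ~$ $~~.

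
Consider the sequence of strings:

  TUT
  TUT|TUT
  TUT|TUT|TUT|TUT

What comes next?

Every step duplicates the string with '|' between the halves.
Doubling TUT|TUT|TUT|TUT with '|' between the halves:

TUT|TUT|TUT|TUT|TUT|TUT|TUT|TUT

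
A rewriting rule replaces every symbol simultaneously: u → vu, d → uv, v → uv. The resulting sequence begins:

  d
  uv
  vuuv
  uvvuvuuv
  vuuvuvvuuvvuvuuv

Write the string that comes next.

φ(vuuvuvvuuvvuvuuv) expands symbol-by-symbol to uv vu vu uv vu uv uv vu vu uv uv vu uv vu vu uv; joining the 16 pieces gives the next term.

uvvuvuuvvuuvuvvuvuuvuvvuuvvuvuuv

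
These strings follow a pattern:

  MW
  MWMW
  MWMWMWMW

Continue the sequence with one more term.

MWMWMWMWMWMWMWMW

Each string is two copies of the previous one concatenated.
One more doubling of MWMWMWMW gives the answer.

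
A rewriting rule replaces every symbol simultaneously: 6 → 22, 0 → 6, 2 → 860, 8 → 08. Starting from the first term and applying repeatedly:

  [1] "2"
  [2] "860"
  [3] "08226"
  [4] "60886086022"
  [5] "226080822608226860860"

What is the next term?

8608602260860886086022608860860220822608226

φ(226080822608226860860) expands symbol-by-symbol to 860 860 22 6 08 6 08 860 860 22 6 08 860 860 22 08 22 6 08 22 6; joining the 21 pieces gives the next term.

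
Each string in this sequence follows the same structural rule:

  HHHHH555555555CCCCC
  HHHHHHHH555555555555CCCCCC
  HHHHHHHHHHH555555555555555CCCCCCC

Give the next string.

HHHHHHHHHHHHHH555555555555555555CCCCCCCC

Term n consists of 3n-1 H's, followed by 3n+3 5's, followed by n+3 C's, where the shown terms are n = 2, 3, 4.
Setting n = 5 gives 14, 18, 8 characters in each block.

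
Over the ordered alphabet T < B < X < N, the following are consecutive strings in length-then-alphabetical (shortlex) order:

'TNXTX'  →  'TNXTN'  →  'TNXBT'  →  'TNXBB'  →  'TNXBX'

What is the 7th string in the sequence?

TNXXT

Advancing 2 positions from TNXBX through TNXBX → TNXBN reaches term 7.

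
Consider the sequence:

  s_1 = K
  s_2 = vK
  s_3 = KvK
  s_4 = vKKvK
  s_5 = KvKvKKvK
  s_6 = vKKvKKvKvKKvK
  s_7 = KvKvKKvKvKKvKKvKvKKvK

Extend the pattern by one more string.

This is a Fibonacci-style word recurrence s(k) = s(k−2)·s(k−1): e.g. K·vK = KvK.
The next term joins vKKvKKvKvKKvK and KvKvKKvKvKKvKKvKvKKvK.

vKKvKKvKvKKvKKvKvKKvKvKKvKKvKvKKvK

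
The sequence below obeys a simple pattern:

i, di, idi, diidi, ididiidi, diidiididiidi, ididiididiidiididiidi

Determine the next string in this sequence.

diidiididiidiididiididiidiididiidi

Each term (from the third on) is the two preceding terms concatenated in order: term 3 = i·di = idi.
So term 8 is diidiididiidi·ididiididiidiididiidi.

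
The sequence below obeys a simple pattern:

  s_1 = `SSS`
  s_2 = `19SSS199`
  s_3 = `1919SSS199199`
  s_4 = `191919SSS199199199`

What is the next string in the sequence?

Every step adds 19 to the front and 199 to the end of the previous string.
So the next term is 19·191919SSS199199199·199.

19191919SSS199199199199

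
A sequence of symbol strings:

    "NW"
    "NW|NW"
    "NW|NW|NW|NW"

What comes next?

Each string is two copies of the previous one joined by '|'.
Doubling NW|NW|NW|NW with '|' between the halves:

NW|NW|NW|NW|NW|NW|NW|NW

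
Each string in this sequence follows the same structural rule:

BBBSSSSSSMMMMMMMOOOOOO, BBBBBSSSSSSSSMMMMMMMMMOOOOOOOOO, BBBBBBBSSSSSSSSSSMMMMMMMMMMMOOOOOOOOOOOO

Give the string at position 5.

BBBBBBBBBBBSSSSSSSSSSSSSSMMMMMMMMMMMMMMMOOOOOOOOOOOOOOOOOO

Term n consists of 2n-1 B's, followed by 2n+2 S's, followed by 2n+3 M's, followed by 3n O's, where the shown terms are n = 2, 3, 4.
At n = 6 the blocks have lengths 11, 14, 15, 18.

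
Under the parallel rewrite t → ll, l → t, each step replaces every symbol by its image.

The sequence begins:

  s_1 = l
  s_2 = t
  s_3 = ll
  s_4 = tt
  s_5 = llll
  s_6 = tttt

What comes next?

Expanding tttt: t→ll, t→ll, t→ll, t→ll. Concatenated: ll ll ll ll.

llllllll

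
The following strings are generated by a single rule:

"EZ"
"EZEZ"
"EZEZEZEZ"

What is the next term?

Each string is two copies of the previous one concatenated.
Doubling EZEZEZEZ:

EZEZEZEZEZEZEZEZ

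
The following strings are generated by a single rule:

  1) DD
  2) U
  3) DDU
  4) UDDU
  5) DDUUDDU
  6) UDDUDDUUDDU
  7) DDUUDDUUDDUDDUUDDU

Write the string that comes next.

Each term (from the third on) is the two preceding terms concatenated in order: term 3 = DD·U = DDU.
Continuing: UDDUDDUUDDU · DDUUDDUUDDUDDUUDDU gives term 8.

UDDUDDUUDDUDDUUDDUUDDUDDUUDDU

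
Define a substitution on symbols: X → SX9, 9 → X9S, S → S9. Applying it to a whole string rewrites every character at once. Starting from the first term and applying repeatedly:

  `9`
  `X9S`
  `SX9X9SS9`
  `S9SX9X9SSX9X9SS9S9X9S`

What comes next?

φ(S9SX9X9SSX9X9SS9S9X9S) expands symbol-by-symbol to S9 X9S S9 SX9 X9S SX9 X9S S9 S9 SX9 X9S SX9 X9S S9 S9 X9S S9 X9S SX9 X9S S9; joining the 21 pieces gives the next term.

S9X9SS9SX9X9SSX9X9SS9S9SX9X9SSX9X9SS9S9X9SS9X9SSX9X9SS9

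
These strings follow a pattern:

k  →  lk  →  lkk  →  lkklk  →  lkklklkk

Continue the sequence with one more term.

This is a Fibonacci-style word recurrence s(k) = s(k−1)·s(k−2): e.g. lk·k = lkk.
The next term joins lkklklkk and lkklk.

lkklklkklkklk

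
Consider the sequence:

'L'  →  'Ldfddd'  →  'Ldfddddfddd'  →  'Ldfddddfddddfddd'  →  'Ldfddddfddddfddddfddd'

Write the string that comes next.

Ldfddddfddddfddddfddddfddd

The strings grow by a fixed suffix dfddd each time.
One more step from Ldfddddfddddfddddfddd gives the answer.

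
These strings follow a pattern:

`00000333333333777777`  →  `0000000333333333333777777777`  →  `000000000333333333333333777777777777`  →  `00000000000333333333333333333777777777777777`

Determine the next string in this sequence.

Term n consists of 2n+1 0's, followed by 3n+3 3's, followed by 3n 7's, where the shown terms are n = 2, 3, 4, 5.
Setting n = 6 gives 13, 21, 18 characters in each block.

0000000000000333333333333333333333777777777777777777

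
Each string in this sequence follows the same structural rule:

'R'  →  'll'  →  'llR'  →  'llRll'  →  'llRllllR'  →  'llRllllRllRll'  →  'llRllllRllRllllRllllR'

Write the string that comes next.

llRllllRllRllllRllllRllRllllRllRll

From term 3 onward, concatenate the last term with the second-to-last: ll·R = llR, llR·ll = llRll, …
The next term joins llRllllRllRllllRllllR and llRllllRllRll.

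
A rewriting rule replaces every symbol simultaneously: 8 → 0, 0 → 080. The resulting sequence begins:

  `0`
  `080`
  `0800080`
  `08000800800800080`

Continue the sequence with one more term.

08000800800800080080008008000800800800080

φ(08000800800800080) expands symbol-by-symbol to 080 0 080 080 080 0 080 080 0 080 080 0 080 080 080 0 080; joining the 17 pieces gives the next term.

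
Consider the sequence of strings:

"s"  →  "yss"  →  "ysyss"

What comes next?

The strings grow by a fixed prefix ys each time.
So the next term is ys·ysyss.

ysysyss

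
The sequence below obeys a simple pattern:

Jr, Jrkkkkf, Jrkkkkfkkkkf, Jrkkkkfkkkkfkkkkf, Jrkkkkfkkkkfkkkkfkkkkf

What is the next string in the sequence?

Jrkkkkfkkkkfkkkkfkkkkfkkkkf

The strings grow by a fixed suffix kkkkf each time.
So the next term is Jrkkkkfkkkkfkkkkfkkkkf·kkkkf.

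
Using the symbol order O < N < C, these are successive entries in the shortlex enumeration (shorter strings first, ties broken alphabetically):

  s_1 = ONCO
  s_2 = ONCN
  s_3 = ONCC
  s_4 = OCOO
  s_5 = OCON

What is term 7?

OCNO

Stepping forward 2 times from OCON: OCON → OCOC, then the target.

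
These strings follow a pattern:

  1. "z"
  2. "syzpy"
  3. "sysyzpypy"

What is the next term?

Each term wraps the previous one in sy on the left and py on the right.
One more step from sysyzpypy gives the answer.

sysysyzpypypy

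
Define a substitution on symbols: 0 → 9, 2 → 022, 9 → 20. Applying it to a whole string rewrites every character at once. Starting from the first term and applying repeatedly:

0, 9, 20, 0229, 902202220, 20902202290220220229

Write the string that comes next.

Rewriting the 20 symbols of 20902202290220220229 one by one yields 022 9 20 9 022 022 9 022 022 20 9 022 022 9 022 022 9 022 022 20; concatenated:

022920902202290220222090220229022022902202220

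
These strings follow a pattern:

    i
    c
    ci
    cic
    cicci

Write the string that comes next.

Each term (from the third on) is the previous term followed by the one before it: term 3 = c·i = ci.
Continuing: cicci · cic gives term 6.

ciccicic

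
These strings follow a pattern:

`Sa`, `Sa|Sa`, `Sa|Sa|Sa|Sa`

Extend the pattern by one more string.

Every step duplicates the string with '|' between the halves.
Doubling Sa|Sa|Sa|Sa with '|' between the halves:

Sa|Sa|Sa|Sa|Sa|Sa|Sa|Sa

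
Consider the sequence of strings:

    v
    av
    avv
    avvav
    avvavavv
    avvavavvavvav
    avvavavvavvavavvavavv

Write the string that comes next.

avvavavvavvavavvavavvavvavavvavvav

Each term (from the third on) is the previous term followed by the one before it: term 3 = av·v = avv.
Continuing: avvavavvavvavavvavavv · avvavavvavvav gives term 8.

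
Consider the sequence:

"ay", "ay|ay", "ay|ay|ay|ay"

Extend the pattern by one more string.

Every step duplicates the string with '|' between the halves.
So the next term is two copies of ay|ay|ay|ay with '|' between the halves.

ay|ay|ay|ay|ay|ay|ay|ay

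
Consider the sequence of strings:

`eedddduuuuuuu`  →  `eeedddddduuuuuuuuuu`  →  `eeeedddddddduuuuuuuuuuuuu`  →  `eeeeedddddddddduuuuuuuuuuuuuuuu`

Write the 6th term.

Each string has the form e^{n} d^{2n} u^{3n+1}, where the shown terms are n = 2, 3, 4, 5.
At n = 7 the blocks have lengths 7, 14, 22.

eeeeeeedddddddddddddduuuuuuuuuuuuuuuuuuuuuu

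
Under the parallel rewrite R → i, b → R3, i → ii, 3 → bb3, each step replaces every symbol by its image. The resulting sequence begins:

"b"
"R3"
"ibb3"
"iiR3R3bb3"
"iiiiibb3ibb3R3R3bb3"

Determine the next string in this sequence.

Rewriting the 19 symbols of iiiiibb3ibb3R3R3bb3 one by one yields ii ii ii ii ii R3 R3 bb3 ii R3 R3 bb3 i bb3 i bb3 R3 R3 bb3; concatenated:

iiiiiiiiiiR3R3bb3iiR3R3bb3ibb3ibb3R3R3bb3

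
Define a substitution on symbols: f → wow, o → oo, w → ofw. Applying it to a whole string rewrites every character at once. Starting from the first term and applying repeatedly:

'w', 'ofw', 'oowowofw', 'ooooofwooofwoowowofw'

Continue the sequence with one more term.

oooooooooowowofwoooooowowofwooooofwooofwoowowofw

Replace each of the 20 characters of ooooofwooofwoowowofw in place — oo oo oo oo oo wow ofw oo oo oo wow ofw oo oo ofw oo ofw oo wow ofw — and concatenate.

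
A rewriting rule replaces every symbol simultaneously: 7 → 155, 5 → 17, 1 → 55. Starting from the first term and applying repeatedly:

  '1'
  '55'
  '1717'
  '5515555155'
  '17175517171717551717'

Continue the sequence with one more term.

551555515517175515555155551555515517175515555155

Replace each of the 20 characters of 17175517171717551717 in place — 55 155 55 155 17 17 55 155 55 155 55 155 55 155 17 17 55 155 55 155 — and concatenate.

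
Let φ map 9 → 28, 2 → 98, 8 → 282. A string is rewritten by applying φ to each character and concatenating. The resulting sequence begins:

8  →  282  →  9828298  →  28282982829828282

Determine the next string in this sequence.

98282982829828282982829828282982829828298

φ(28282982829828282) expands symbol-by-symbol to 98 282 98 282 98 28 282 98 282 98 28 282 98 282 98 282 98; joining the 17 pieces gives the next term.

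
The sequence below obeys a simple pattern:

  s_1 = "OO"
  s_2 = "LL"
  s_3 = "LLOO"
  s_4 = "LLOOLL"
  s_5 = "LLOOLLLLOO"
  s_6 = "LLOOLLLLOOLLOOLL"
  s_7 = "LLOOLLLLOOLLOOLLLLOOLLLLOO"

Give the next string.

This is a Fibonacci-style word recurrence s(k) = s(k−1)·s(k−2): e.g. LL·OO = LLOO.
The next term joins LLOOLLLLOOLLOOLLLLOOLLLLOO and LLOOLLLLOOLLOOLL.

LLOOLLLLOOLLOOLLLLOOLLLLOOLLOOLLLLOOLLOOLL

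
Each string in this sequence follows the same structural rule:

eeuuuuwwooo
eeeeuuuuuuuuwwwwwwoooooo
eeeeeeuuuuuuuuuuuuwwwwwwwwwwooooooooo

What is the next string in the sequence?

Reading off run lengths: e runs 2, 4, 6; u runs 4, 8, 12; w runs 2, 6, 10; o runs 3, 6, 9 — each is linear in n (n = 1, 2, …).
Setting n = 4 gives 8, 16, 14, 12 characters in each block.

eeeeeeeeuuuuuuuuuuuuuuuuwwwwwwwwwwwwwwoooooooooooo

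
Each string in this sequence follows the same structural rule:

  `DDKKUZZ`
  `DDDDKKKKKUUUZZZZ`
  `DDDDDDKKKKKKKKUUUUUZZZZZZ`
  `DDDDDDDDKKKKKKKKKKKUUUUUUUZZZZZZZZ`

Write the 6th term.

Reading off run lengths: D runs 2, 4, 6, 8; K runs 2, 5, 8, 11; U runs 1, 3, 5, 7; Z runs 2, 4, 6, 8 — each is linear in n (n = 1, 2, …).
For term 6, n = 6, so the run lengths are 12, 17, 11, 12.

DDDDDDDDDDDDKKKKKKKKKKKKKKKKKUUUUUUUUUUUZZZZZZZZZZZZ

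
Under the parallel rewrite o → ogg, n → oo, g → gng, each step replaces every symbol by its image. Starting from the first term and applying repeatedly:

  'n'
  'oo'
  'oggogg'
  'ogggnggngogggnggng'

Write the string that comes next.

Applying the rule to each of the 18 symbols of ogggnggngogggnggng gives the pieces ogg gng gng gng oo gng gng oo gng ogg gng gng gng oo gng gng oo gng, which concatenate to the answer.

ogggnggnggngoognggngoogngogggnggnggngoognggngoogng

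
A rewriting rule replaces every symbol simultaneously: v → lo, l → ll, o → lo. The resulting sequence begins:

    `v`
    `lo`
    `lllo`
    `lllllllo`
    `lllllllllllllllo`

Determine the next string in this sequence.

lllllllllllllllllllllllllllllllo

φ(lllllllllllllllo) expands symbol-by-symbol to ll ll ll ll ll ll ll ll ll ll ll ll ll ll ll lo; joining the 16 pieces gives the next term.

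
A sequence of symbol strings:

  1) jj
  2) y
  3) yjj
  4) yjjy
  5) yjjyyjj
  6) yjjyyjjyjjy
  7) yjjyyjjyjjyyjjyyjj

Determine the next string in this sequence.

Each term (from the third on) is the previous term followed by the one before it: term 3 = y·jj = yjj.
Continuing: yjjyyjjyjjyyjjyyjj · yjjyyjjyjjy gives term 8.

yjjyyjjyjjyyjjyyjjyjjyyjjyjjy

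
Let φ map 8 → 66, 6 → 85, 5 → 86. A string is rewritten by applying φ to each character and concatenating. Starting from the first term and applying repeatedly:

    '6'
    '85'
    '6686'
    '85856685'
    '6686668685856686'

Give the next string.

Rewriting the 16 symbols of 6686668685856686 one by one yields 85 85 66 85 85 85 66 85 66 86 66 86 85 85 66 85; concatenated:

85856685858566856686668685856685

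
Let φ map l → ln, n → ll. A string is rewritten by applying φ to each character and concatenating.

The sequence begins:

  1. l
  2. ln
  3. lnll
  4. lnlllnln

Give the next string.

lnlllnlnlnlllnll

Expanding lnlllnln: l→ln, n→ll, l→ln, l→ln, l→ln, n→ll, l→ln, n→ll. Concatenated: ln ll ln ln ln ll ln ll.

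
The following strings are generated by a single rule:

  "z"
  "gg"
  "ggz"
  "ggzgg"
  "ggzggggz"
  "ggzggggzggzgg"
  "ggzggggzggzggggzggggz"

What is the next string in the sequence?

ggzggggzggzggggzggggzggzggggzggzgg

From term 3 onward, concatenate the last term with the second-to-last: gg·z = ggz, ggz·gg = ggzgg, …
Continuing: ggzggggzggzggggzggggz · ggzggggzggzgg gives term 8.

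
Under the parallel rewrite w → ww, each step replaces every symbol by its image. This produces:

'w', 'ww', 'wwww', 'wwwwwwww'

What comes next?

wwwwwwwwwwwwwwww

Rewriting each symbol of wwwwwwww: w→ww, w→ww, w→ww, w→ww, w→ww, w→ww, w→ww, w→ww, which concatenates to ww ww ww ww ww ww ww ww.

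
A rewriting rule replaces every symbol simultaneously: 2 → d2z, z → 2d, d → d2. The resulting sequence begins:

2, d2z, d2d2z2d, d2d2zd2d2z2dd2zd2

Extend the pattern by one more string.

Rewriting the 17 symbols of d2d2zd2d2z2dd2zd2 one by one yields d2 d2z d2 d2z 2d d2 d2z d2 d2z 2d d2z d2 d2 d2z 2d d2 d2z; concatenated:

d2d2zd2d2z2dd2d2zd2d2z2dd2zd2d2d2z2dd2d2z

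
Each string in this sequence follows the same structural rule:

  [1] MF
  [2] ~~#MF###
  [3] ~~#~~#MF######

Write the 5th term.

~~#~~#~~#~~#MF############

Every step adds ~~# to the front and ### to the end of the previous string.
From ~~#~~#MF######, 2 further steps: ~~#~~#MF###### → ~~#~~#~~#MF######### → (answer).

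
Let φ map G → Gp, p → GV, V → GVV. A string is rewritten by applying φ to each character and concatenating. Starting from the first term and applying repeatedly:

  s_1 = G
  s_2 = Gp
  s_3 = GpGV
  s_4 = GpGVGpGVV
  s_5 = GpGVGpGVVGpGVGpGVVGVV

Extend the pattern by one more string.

Rewriting the 21 symbols of GpGVGpGVVGpGVGpGVVGVV one by one yields Gp GV Gp GVV Gp GV Gp GVV GVV Gp GV Gp GVV Gp GV Gp GVV GVV Gp GVV GVV; concatenated:

GpGVGpGVVGpGVGpGVVGVVGpGVGpGVVGpGVGpGVVGVVGpGVVGVV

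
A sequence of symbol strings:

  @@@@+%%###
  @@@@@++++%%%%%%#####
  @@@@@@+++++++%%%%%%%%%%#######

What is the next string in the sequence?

@@@@@@@++++++++++%%%%%%%%%%%%%%#########

Reading off run lengths: @ runs 4, 5, 6; + runs 1, 4, 7; % runs 2, 6, 10; # runs 3, 5, 7 — each is linear in n (n = 1, 2, …).
Setting n = 4 gives 7, 10, 14, 9 characters in each block.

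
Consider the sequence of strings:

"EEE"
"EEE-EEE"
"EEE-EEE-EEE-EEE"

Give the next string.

EEE-EEE-EEE-EEE-EEE-EEE-EEE-EEE

Every step duplicates the string with '-' between the halves.
One more doubling of EEE-EEE-EEE-EEE gives the answer.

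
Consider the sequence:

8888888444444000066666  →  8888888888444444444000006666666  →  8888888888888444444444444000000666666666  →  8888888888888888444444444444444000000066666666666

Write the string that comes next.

The n-th term is 3n+1 8's then 3n 4's then n+2 0's then 2n+1 6's, where the shown terms are n = 2, 3, 4, 5.
Setting n = 6 gives 19, 18, 8, 13 characters in each block.

8888888888888888888444444444444444444000000006666666666666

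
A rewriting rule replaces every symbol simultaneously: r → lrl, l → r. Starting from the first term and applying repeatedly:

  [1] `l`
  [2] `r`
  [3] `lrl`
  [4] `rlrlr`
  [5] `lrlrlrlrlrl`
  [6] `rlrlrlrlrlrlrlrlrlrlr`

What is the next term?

Replace each of the 21 characters of rlrlrlrlrlrlrlrlrlrlr in place — lrl r lrl r lrl r lrl r lrl r lrl r lrl r lrl r lrl r lrl r lrl — and concatenate.

lrlrlrlrlrlrlrlrlrlrlrlrlrlrlrlrlrlrlrlrlrl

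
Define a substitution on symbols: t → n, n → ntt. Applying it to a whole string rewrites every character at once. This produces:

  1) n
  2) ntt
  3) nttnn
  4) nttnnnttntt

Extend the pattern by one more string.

Rewriting each symbol of nttnnnttntt: n→ntt, t→n, t→n, n→ntt, n→ntt, n→ntt, t→n, t→n, n→ntt, t→n, t→n, which concatenates to ntt n n ntt ntt ntt n n ntt n n.

nttnnnttnttnttnnnttnn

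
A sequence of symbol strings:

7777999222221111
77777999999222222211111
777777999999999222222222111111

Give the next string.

7777777999999999999222222222221111111

Term n consists of n+3 7's, followed by 3n 9's, followed by 2n+3 2's, followed by n+3 1's (n = 1, 2, …).
Setting n = 4 gives 7, 12, 11, 7 characters in each block.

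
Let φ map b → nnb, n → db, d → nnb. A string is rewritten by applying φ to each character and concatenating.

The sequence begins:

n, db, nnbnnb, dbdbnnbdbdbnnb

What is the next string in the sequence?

Replace each of the 14 characters of dbdbnnbdbdbnnb in place — nnb nnb nnb nnb db db nnb nnb nnb nnb nnb db db nnb — and concatenate.

nnbnnbnnbnnbdbdbnnbnnbnnbnnbnnbdbdbnnb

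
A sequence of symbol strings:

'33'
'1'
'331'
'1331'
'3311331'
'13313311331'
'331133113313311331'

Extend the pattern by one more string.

13313311331331133113313311331

Each term (from the third on) is the two preceding terms concatenated in order: term 3 = 33·1 = 331.
Continuing: 13313311331 · 331133113313311331 gives term 8.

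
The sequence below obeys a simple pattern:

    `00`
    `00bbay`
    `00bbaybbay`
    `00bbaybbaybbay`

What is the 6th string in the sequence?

Each term is the previous one with bbay appended.
From 00bbaybbaybbay, 2 further steps: 00bbaybbaybbay → 00bbaybbaybbaybbay → (answer).

00bbaybbaybbaybbaybbay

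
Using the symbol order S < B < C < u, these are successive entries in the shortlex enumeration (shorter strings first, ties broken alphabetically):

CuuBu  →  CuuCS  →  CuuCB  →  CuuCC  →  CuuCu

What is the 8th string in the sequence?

Advancing 3 positions from CuuCu through CuuCu → CuuuS → CuuuB reaches term 8.

CuuuC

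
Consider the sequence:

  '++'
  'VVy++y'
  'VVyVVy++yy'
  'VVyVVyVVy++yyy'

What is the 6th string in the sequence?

Each term wraps the previous one in VVy on the left and y on the right.
From VVyVVyVVy++yyy, 2 further steps: VVyVVyVVy++yyy → VVyVVyVVyVVy++yyyy → (answer).

VVyVVyVVyVVyVVy++yyyyy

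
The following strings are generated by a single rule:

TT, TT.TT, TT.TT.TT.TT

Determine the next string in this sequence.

Every step duplicates the string with '.' between the halves.
Doubling TT.TT.TT.TT with '.' between the halves:

TT.TT.TT.TT.TT.TT.TT.TT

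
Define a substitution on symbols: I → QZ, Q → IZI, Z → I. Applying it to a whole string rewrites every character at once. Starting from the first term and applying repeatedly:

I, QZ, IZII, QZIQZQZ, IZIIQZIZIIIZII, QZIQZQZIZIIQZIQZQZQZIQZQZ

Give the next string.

IZIIQZIZIIIZIIQZIQZQZIZIIQZIZIIIZIIIZIIQZIZIIIZII

Applying the rule to each of the 25 symbols of QZIQZQZIZIIQZIQZQZQZIQZQZ gives the pieces IZI I QZ IZI I IZI I QZ I QZ QZ IZI I QZ IZI I IZI I IZI I QZ IZI I IZI I, which concatenate to the answer.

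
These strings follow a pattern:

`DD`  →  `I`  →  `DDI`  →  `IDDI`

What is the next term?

From term 3 onward, concatenate the second-to-last term with the last: DD·I = DDI, I·DDI = IDDI, …
Continuing: DDI · IDDI gives term 5.

DDIIDDI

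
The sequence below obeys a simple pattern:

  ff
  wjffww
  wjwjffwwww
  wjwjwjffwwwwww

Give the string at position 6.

wjwjwjwjwjffwwwwwwwwww

s(k+1) = wj·s(k)·ww, so each term gains wj as a prefix and ww as a suffix.
From wjwjwjffwwwwww, 2 further steps: wjwjwjffwwwwww → wjwjwjwjffwwwwwwww → (answer).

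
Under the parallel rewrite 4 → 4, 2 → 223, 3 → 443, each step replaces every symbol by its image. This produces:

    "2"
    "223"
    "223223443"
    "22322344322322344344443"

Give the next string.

22322344322322344344443223223443223223443444434444443

Replace each of the 23 characters of 22322344322322344344443 in place — 223 223 443 223 223 443 4 4 443 223 223 443 223 223 443 4 4 443 4 4 4 4 443 — and concatenate.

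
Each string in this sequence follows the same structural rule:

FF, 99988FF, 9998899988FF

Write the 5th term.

99988999889998899988FF

Each term is the previous one with 99988 prepended.
From 9998899988FF, 2 further steps: 9998899988FF → 999889998899988FF → (answer).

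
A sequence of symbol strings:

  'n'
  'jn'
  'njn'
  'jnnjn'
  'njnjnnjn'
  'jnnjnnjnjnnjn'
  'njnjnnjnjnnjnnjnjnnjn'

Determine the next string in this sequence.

jnnjnnjnjnnjnnjnjnnjnjnnjnnjnjnnjn

Each term (from the third on) is the two preceding terms concatenated in order: term 3 = n·jn = njn.
Continuing: jnnjnnjnjnnjn · njnjnnjnjnnjnnjnjnnjn gives term 8.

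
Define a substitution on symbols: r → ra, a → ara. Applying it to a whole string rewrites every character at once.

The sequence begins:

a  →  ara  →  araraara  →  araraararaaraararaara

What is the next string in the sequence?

araraararaaraararaararaaraararaaraararaararaaraararaara

Replace each of the 21 characters of araraararaaraararaara in place — ara ra ara ra ara ara ra ara ra ara ara ra ara ara ra ara ra ara ara ra ara — and concatenate.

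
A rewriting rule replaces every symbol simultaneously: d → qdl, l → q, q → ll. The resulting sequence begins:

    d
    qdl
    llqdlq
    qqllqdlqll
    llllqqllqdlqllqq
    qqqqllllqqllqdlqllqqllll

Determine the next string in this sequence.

Rewriting the 24 symbols of qqqqllllqqllqdlqllqqllll one by one yields ll ll ll ll q q q q ll ll q q ll qdl q ll q q ll ll q q q q; concatenated:

llllllllqqqqllllqqllqdlqllqqllllqqqq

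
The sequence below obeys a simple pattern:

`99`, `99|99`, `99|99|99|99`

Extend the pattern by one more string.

s(k+1) = s(k)·|·s(k) — each term doubles the last with '|' between the halves.
One more doubling of 99|99|99|99 gives the answer.

99|99|99|99|99|99|99|99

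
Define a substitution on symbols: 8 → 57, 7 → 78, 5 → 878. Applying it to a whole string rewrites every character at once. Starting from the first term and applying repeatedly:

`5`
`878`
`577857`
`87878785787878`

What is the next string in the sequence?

Rewriting the 14 symbols of 87878785787878 one by one yields 57 78 57 78 57 78 57 878 78 57 78 57 78 57; concatenated:

57785778577857878785778577857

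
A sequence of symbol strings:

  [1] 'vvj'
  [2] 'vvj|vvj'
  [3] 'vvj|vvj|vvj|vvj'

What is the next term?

Each string is two copies of the previous one joined by '|'.
So the next term is two copies of vvj|vvj|vvj|vvj with '|' between the halves.

vvj|vvj|vvj|vvj|vvj|vvj|vvj|vvj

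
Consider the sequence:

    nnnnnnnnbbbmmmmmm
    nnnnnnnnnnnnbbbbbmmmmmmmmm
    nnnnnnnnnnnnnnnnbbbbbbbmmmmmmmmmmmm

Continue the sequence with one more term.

Reading off run lengths: n runs 8, 12, 16; b runs 3, 5, 7; m runs 6, 9, 12 — each is linear in n, where the shown terms are n = 2, 3, 4.
For the next term, n = 5, so the run lengths are 20, 9, 15.

nnnnnnnnnnnnnnnnnnnnbbbbbbbbbmmmmmmmmmmmmmmm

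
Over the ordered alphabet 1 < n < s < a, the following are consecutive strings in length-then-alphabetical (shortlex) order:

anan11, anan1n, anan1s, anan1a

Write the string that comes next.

The successor of anan1a increments the rightmost position that isn't already a and resets every position after it to 1.

anann1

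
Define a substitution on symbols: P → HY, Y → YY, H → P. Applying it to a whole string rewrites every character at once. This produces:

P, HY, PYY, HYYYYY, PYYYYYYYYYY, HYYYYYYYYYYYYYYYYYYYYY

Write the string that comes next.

Rewriting the 22 symbols of HYYYYYYYYYYYYYYYYYYYYY one by one yields P YY YY YY YY YY YY YY YY YY YY YY YY YY YY YY YY YY YY YY YY YY; concatenated:

PYYYYYYYYYYYYYYYYYYYYYYYYYYYYYYYYYYYYYYYYYY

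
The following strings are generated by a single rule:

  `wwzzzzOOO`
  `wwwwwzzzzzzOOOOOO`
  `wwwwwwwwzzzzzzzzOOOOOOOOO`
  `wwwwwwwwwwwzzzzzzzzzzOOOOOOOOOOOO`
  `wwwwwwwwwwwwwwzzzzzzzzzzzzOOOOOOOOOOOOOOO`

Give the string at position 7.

Reading off run lengths: w runs 2, 5, 8, 11, 14; z runs 4, 6, 8, 10, 12; O runs 3, 6, 9, 12, 15 — each is linear in n (n = 1, 2, …).
Setting n = 7 gives 20, 16, 21 characters in each block.

wwwwwwwwwwwwwwwwwwwwzzzzzzzzzzzzzzzzOOOOOOOOOOOOOOOOOOOOO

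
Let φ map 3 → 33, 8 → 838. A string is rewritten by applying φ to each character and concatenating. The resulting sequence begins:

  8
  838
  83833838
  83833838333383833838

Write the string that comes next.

Replace each of the 20 characters of 83833838333383833838 in place — 838 33 838 33 33 838 33 838 33 33 33 33 838 33 838 33 33 838 33 838 — and concatenate.

838338383333838338383333333383833838333383833838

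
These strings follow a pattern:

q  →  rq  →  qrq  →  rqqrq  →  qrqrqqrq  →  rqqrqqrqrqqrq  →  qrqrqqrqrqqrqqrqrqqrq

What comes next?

From term 3 onward, concatenate the second-to-last term with the last: q·rq = qrq, rq·qrq = rqqrq, …
The next term joins rqqrqqrqrqqrq and qrqrqqrqrqqrqqrqrqqrq.

rqqrqqrqrqqrqqrqrqqrqrqqrqqrqrqqrq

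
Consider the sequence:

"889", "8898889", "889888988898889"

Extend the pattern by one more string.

Each string is two copies of the previous one joined by '8'.
Doubling 889888988898889 with '8' between the halves:

8898889888988898889888988898889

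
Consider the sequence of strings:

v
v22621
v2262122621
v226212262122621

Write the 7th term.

v226212262122621226212262122621

Each term is the previous one with 22621 appended.
From v226212262122621, 3 further steps: v226212262122621 → v22621226212262122621 → v2262122621226212262122621 → (answer).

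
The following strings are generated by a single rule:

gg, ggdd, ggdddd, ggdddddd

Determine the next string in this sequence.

Every step adds dd to the end: s(k+1) = s(k)·dd.
Applying this once more to ggdddddd:

ggdddddddd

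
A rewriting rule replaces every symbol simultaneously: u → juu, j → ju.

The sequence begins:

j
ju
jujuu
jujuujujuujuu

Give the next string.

Applying the rule to each of the 13 symbols of jujuujujuujuu gives the pieces ju juu ju juu juu ju juu ju juu juu ju juu juu, which concatenate to the answer.

jujuujujuujuujujuujujuujuujujuujuu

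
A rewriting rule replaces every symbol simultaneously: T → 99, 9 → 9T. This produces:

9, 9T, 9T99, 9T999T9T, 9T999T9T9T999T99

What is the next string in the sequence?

Rewriting the 16 symbols of 9T999T9T9T999T99 one by one yields 9T 99 9T 9T 9T 99 9T 99 9T 99 9T 9T 9T 99 9T 9T; concatenated:

9T999T9T9T999T999T999T9T9T999T9T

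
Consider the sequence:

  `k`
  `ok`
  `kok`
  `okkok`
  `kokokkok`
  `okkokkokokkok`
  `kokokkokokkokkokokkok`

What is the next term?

okkokkokokkokkokokkokokkokkokokkok

Each term (from the third on) is the two preceding terms concatenated in order: term 3 = k·ok = kok.
The next term joins okkokkokokkok and kokokkokokkokkokokkok.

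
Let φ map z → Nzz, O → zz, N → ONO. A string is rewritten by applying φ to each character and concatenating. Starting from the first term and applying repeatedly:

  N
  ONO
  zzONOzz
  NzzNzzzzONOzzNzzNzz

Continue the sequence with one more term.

Rewriting the 19 symbols of NzzNzzzzONOzzNzzNzz one by one yields ONO Nzz Nzz ONO Nzz Nzz Nzz Nzz zz ONO zz Nzz Nzz ONO Nzz Nzz ONO Nzz Nzz; concatenated:

ONONzzNzzONONzzNzzNzzNzzzzONOzzNzzNzzONONzzNzzONONzzNzz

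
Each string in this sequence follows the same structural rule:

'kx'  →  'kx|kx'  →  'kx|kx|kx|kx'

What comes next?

s(k+1) = s(k)·|·s(k) — each term doubles the last with '|' between the halves.
So the next term is two copies of kx|kx|kx|kx with '|' between the halves.

kx|kx|kx|kx|kx|kx|kx|kx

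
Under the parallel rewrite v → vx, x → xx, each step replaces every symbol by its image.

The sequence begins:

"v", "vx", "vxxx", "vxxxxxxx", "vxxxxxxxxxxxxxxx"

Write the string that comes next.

vxxxxxxxxxxxxxxxxxxxxxxxxxxxxxxx

Replace each of the 16 characters of vxxxxxxxxxxxxxxx in place — vx xx xx xx xx xx xx xx xx xx xx xx xx xx xx xx — and concatenate.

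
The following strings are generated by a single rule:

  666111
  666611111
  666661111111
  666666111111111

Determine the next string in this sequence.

666666611111111111

Term n consists of n+1 6's, followed by 2n-1 1's, where the shown terms are n = 2, 3, 4, 5.
For the next term, n = 6, so the run lengths are 7, 11.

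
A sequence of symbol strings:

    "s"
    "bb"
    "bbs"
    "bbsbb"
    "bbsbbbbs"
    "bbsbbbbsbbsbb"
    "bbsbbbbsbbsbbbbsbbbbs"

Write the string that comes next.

Each term (from the third on) is the previous term followed by the one before it: term 3 = bb·s = bbs.
Continuing: bbsbbbbsbbsbbbbsbbbbs · bbsbbbbsbbsbb gives term 8.

bbsbbbbsbbsbbbbsbbbbsbbsbbbbsbbsbb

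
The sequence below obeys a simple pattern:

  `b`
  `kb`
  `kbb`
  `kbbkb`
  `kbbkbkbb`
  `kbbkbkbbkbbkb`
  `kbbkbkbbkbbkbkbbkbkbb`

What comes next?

kbbkbkbbkbbkbkbbkbkbbkbbkbkbbkbbkb

Each term (from the third on) is the previous term followed by the one before it: term 3 = kb·b = kbb.
The next term joins kbbkbkbbkbbkbkbbkbkbb and kbbkbkbbkbbkb.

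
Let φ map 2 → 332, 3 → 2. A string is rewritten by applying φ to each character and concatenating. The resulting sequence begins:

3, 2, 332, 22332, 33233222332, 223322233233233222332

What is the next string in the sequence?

3323322233233233222332223322233233233222332

Replace each of the 21 characters of 223322233233233222332 in place — 332 332 2 2 332 332 332 2 2 332 2 2 332 2 2 332 332 332 2 2 332 — and concatenate.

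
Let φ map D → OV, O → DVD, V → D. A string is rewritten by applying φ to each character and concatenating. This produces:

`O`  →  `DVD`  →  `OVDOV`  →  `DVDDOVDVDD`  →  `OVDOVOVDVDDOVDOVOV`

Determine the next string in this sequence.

φ(OVDOVOVDVDDOVDOVOV) expands symbol-by-symbol to DVD D OV DVD D DVD D OV D OV OV DVD D OV DVD D DVD D; joining the 18 pieces gives the next term.

DVDDOVDVDDDVDDOVDOVOVDVDDOVDVDDDVDD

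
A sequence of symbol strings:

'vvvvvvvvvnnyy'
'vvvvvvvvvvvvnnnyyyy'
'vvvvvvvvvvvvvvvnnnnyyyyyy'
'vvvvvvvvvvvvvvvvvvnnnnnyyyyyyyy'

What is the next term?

The n-th term is 3n+3 v's then n n's then 2n-2 y's, where the shown terms are n = 2, 3, 4, 5.
For the next term, n = 6, so the run lengths are 21, 6, 10.

vvvvvvvvvvvvvvvvvvvvvnnnnnnyyyyyyyyyy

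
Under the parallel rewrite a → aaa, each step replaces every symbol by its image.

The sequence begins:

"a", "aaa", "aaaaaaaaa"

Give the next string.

Apply φ to aaaaaaaaa symbol by symbol: a→aaa, a→aaa, a→aaa, a→aaa, a→aaa, a→aaa, a→aaa, a→aaa, a→aaa; joined: aaa aaa aaa aaa aaa aaa aaa aaa aaa.

aaaaaaaaaaaaaaaaaaaaaaaaaaa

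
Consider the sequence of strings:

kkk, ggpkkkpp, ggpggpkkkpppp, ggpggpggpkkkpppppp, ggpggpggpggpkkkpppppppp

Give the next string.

Every step adds ggp to the front and pp to the end of the previous string.
So the next term is ggp·ggpggpggpggpkkkpppppppp·pp.

ggpggpggpggpggpkkkpppppppppp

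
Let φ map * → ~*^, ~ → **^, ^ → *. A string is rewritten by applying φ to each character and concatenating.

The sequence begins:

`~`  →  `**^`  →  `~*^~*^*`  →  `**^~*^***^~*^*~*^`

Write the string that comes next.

Replace each of the 17 characters of **^~*^***^~*^*~*^ in place — ~*^ ~*^ * **^ ~*^ * ~*^ ~*^ ~*^ * **^ ~*^ * ~*^ **^ ~*^ * — and concatenate.

~*^~*^***^~*^*~*^~*^~*^***^~*^*~*^**^~*^*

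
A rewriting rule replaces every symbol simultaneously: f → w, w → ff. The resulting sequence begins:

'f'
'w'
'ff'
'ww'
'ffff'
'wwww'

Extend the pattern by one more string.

Apply φ to wwww symbol by symbol: w→ff, w→ff, w→ff, w→ff; joined: ff ff ff ff.

ffffffff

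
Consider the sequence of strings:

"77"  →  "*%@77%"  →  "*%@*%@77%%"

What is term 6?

*%@*%@*%@*%@*%@77%%%%%

Each term wraps the previous one in *%@ on the left and % on the right.
From *%@*%@77%%, 3 further steps: *%@*%@77%% → *%@*%@*%@77%%% → *%@*%@*%@*%@77%%%% → (answer).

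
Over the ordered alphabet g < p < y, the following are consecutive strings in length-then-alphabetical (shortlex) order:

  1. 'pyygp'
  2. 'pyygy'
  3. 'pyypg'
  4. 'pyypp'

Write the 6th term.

Continuing the enumeration 2 steps past pyypp: pyypp → pyypy → (answer).

pyyyg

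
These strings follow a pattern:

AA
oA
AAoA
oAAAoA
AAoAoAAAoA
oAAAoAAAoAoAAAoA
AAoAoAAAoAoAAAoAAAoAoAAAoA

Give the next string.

Each term (from the third on) is the two preceding terms concatenated in order: term 3 = AA·oA = AAoA.
Continuing: oAAAoAAAoAoAAAoA · AAoAoAAAoAoAAAoAAAoAoAAAoA gives term 8.

oAAAoAAAoAoAAAoAAAoAoAAAoAoAAAoAAAoAoAAAoA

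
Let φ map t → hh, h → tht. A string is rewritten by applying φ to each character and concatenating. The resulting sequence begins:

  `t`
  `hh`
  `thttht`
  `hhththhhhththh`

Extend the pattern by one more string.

thtththhththhthtthtthtththhththhthttht

φ(hhththhhhththh) expands symbol-by-symbol to tht tht hh tht hh tht tht tht tht hh tht hh tht tht; joining the 14 pieces gives the next term.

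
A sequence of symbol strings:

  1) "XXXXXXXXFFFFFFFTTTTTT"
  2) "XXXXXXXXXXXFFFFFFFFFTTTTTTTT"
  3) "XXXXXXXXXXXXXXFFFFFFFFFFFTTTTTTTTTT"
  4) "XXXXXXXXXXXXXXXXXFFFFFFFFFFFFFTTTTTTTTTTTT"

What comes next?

Each string has the form X^{3n-1} F^{2n+1} T^{2n}, where the shown terms are n = 3, 4, 5, 6.
For the next term, n = 7, so the run lengths are 20, 15, 14.

XXXXXXXXXXXXXXXXXXXXFFFFFFFFFFFFFFFTTTTTTTTTTTTTT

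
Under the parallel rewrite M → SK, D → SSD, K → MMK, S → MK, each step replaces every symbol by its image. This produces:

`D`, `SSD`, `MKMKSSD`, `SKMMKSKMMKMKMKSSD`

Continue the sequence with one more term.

Rewriting the 17 symbols of SKMMKSKMMKMKMKSSD one by one yields MK MMK SK SK MMK MK MMK SK SK MMK SK MMK SK MMK MK MK SSD; concatenated:

MKMMKSKSKMMKMKMMKSKSKMMKSKMMKSKMMKMKMKSSD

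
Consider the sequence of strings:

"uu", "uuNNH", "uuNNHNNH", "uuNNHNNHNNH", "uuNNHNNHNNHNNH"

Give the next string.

The strings grow by a fixed suffix NNH each time.
Applying this once more to uuNNHNNHNNHNNH:

uuNNHNNHNNHNNHNNH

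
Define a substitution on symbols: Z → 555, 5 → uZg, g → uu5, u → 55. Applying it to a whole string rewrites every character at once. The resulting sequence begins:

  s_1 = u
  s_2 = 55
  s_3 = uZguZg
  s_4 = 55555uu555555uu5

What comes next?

φ(55555uu555555uu5) expands symbol-by-symbol to uZg uZg uZg uZg uZg 55 55 uZg uZg uZg uZg uZg uZg 55 55 uZg; joining the 16 pieces gives the next term.

uZguZguZguZguZg5555uZguZguZguZguZguZg5555uZg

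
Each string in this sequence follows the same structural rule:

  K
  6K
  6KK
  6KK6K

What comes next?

From term 3 onward, concatenate the last term with the second-to-last: 6K·K = 6KK, 6KK·6K = 6KK6K, …
The next term joins 6KK6K and 6KK.

6KK6K6KK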